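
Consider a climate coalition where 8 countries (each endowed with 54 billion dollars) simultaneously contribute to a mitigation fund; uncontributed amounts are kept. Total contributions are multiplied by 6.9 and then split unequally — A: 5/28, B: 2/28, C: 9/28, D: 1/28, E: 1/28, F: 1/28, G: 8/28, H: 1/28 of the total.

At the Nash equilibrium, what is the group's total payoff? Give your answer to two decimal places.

For player j, contributing a unit is worthwhile iff 6.9 × (j's share) ≥ 1, i.e. iff j's share is at least 0.1449.
A, C and G clear that bar, contributing 54 each; the remaining 5 contribute 0. Total contributed: 162.
The mitigation fund pays out 6.9 × 162 = 1117.80 in total (split across the unequal shares, but the aggregate is all that matters for the group sum).
The 5 free-riders keep 54 each, adding 270. Group total = 270 + 1117.80 = 1387.80.

1387.80 billion dollars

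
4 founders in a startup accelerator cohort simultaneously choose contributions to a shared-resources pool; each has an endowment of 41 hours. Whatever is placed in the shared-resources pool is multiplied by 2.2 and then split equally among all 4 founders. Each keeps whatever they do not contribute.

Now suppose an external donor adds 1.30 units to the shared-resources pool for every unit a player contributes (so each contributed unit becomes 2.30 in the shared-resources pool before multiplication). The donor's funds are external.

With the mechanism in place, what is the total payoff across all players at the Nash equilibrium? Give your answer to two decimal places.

829.84 hours

Under the mechanism each unit contributed yields 2.2 × 2.30 / 4 = 1.2650 back to its contributor per unit of net cost, which exceeds 1, making full contribution the dominant choice for everyone.
So the Nash equilibrium is full contribution by all 4; the group earns 2.2 × 2.30 × 164 = 829.84.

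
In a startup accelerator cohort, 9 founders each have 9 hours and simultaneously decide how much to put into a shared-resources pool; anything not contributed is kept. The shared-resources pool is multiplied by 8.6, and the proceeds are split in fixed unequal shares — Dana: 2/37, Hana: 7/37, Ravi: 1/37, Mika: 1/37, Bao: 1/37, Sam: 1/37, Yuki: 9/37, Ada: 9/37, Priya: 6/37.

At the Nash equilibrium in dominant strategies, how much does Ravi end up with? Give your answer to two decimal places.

Each unit j contributes comes back to j as 8.6 × (j's share), so j prefers to contribute only if that share exceeds 1/8.6 = 0.1163; otherwise keeping the unit dominates.
The shares above 0.1163 belong to Hana, Yuki, Ada and Priya, contributing 9 each; the remaining 5 contribute 0. Total contributed: 36.
Ravi keeps 9 and receives 8.6 × 36 × 1/37 = 8.37 from the shared-resources pool, for a payoff of 17.37.

17.37 hours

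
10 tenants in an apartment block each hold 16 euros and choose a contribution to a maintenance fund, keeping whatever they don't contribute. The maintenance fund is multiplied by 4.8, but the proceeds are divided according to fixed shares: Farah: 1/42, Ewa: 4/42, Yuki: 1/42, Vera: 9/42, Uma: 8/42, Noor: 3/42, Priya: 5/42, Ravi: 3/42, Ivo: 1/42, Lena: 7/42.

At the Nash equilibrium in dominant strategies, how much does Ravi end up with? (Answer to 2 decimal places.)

Player j's private return per contributed unit is 4.8 × (j's share). Contributing is weakly dominant for j when that share is at least 1/4.8 = 0.2083, and contributing 0 is dominant otherwise.
Only Vera (9/42) clears that bar, contributing 16; the remaining 9 contribute 0. Total contributed: 16.
Ravi keeps 16 and receives 4.8 × 16 × 3/42 = 5.49 from the maintenance fund, for a payoff of 21.49.

21.49 euros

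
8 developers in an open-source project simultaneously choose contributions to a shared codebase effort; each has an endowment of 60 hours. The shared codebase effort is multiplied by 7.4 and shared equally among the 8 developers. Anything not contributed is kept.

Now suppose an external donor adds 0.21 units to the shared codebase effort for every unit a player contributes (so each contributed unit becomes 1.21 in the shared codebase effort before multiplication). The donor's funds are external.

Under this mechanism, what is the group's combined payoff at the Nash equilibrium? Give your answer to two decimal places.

4297.92 hours

With the mechanism, a contributed unit returns 7.4 × 1.21 / 8 = 1.1193 per unit of net cost to the contributor — now above 1 — so contributing fully is weakly dominant for every player.
At the Nash equilibrium everyone contributes 60. Group total payoff = 7.4 × 1.21 × 480 = 4297.92.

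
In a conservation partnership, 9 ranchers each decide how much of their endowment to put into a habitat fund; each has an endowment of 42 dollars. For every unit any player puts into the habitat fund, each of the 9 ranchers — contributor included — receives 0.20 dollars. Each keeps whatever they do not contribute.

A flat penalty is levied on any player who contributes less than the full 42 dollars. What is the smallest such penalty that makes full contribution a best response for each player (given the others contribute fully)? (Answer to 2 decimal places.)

33.60 dollars

Given the others contribute fully, the best deviation is to contribute 0 (any partial contribution still incurs the fine and gives up units whose private return 0.20 is below 1).
Deviating from 42 to 0 saves 42 dollars but forfeits the deviator's share of the drop in the habitat fund: 0.20 × 42 = 8.40.
So the deviation gain is 42 − 8.40 = 33.60, and the fine must be at least 33.60 dollars to wipe it out.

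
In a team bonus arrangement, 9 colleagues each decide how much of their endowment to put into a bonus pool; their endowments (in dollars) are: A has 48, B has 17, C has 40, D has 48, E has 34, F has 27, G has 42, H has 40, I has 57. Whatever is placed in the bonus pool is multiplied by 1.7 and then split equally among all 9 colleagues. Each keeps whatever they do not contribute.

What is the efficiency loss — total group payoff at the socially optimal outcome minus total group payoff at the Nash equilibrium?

247.10 dollars

The private return per contributed unit is 1.7/9 = 0.1889 < 1 for every player regardless of endowment, so the Nash equilibrium is zero contribution and the group total is Σ E_j = 48 + 17 + 40 + 48 + 34 + 27 + 42 + 40 + 57 = 353.
Each contributed unit returns 1.700 to the group, so the social optimum is full contribution by everyone: group total = 1.700 × 353 = 600.10.
Efficiency loss = (1.700 − 1) × 353 = 247.10.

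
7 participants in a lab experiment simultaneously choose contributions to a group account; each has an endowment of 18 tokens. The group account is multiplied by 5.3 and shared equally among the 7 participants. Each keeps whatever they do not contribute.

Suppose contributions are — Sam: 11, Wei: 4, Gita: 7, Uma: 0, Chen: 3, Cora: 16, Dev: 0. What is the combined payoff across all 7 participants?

302.30 tokens

Total contributed: 11 + 4 + 7 + 0 + 3 + 16 + 0 = 41; total kept: 7 × 18 − 41 = 85.
The group account pays out 5.3 × 41 = 217.30 in aggregate.
Group total = 85 + 217.30 = 302.30.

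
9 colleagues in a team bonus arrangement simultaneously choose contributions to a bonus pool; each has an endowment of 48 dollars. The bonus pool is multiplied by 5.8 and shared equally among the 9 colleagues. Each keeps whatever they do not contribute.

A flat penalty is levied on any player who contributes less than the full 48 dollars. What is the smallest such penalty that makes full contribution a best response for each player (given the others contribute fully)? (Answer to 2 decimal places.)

17.07 dollars

Given the others contribute fully, the best deviation is to contribute 0 (any partial contribution still incurs the fine and gives up units whose private return 0.6444 is below 1).
Deviating from 48 to 0 saves 48 dollars but forfeits the deviator's share of the drop in the bonus pool: 5.8/9 × 48 = 30.93.
So the deviation gain is 48 − 30.93 = 17.07, and the fine must be at least 17.07 dollars to wipe it out.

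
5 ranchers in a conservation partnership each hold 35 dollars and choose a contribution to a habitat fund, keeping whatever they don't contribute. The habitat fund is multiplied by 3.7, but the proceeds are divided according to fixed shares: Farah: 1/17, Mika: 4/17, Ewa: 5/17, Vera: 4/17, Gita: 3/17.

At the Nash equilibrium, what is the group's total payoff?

269.50 dollars

For player j, contributing a unit is worthwhile iff 3.7 × (j's share) ≥ 1, i.e. iff j's share is at least 0.2703.
The only share above 0.2703 is Ewa's 5/17, contributing 35; the remaining 4 contribute 0. Total contributed: 35.
The habitat fund pays out 3.7 × 35 = 129.50 in total (split across the unequal shares, but the aggregate is all that matters for the group sum).
The 4 free-riders keep 35 each, adding 140. Group total = 140 + 129.50 = 269.50.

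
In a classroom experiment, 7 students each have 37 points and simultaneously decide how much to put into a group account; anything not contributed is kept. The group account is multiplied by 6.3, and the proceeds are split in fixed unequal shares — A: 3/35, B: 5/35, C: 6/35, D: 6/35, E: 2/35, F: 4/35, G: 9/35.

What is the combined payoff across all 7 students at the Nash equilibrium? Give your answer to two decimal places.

847.30 points

Each unit j contributes comes back to j as 6.3 × (j's share), so j prefers to contribute only if that share exceeds 1/6.3 = 0.1587; otherwise keeping the unit dominates.
C, D and G are above the threshold, contributing 37 each; the remaining 4 contribute 0. Total contributed: 111.
The group account pays out 6.3 × 111 = 699.30 in total (split across the unequal shares, but the aggregate is all that matters for the group sum).
The 4 free-riders keep 37 each, adding 148. Group total = 148 + 699.30 = 847.30.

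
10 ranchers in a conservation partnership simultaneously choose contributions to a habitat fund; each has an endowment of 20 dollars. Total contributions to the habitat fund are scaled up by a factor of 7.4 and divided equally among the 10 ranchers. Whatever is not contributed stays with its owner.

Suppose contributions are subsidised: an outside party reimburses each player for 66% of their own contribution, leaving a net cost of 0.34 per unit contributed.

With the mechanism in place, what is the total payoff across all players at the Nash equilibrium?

The effective private return per unit is now (7.4/10) / 0.34 = 2.1765 > 1, so every player's dominant strategy flips to full contribution.
So the Nash equilibrium is full contribution by all 10; the group earns 10 × (20 × 0.66 + 7.4 × 20) = 1612.00.

1612.00 dollars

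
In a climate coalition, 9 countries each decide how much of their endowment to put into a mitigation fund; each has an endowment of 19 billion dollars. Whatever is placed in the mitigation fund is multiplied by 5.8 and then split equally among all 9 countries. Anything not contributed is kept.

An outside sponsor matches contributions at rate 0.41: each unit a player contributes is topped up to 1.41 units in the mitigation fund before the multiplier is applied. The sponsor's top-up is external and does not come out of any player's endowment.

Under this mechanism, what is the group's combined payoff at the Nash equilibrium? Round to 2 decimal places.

Even with the mechanism, each unit contributed returns only 5.8 × 1.41 / 9 = 0.9087 per unit of net cost, so contributing nothing is still dominant.
Everyone keeps their endowment and the group total is 9 × 19 = 171.

171.00 billion dollars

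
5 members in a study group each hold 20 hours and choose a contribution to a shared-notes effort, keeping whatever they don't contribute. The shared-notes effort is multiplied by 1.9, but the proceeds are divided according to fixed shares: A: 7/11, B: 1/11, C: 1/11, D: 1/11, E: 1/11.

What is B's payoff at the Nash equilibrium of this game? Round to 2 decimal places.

23.45 hours

Each unit j contributes comes back to j as 1.9 × (j's share), so j prefers to contribute only if that share exceeds 1/1.9 = 0.5263; otherwise keeping the unit dominates.
A alone (share 7/11) is above the threshold, contributing 20; the remaining 4 contribute 0. Total contributed: 20.
B keeps 20 and receives 1.9 × 20 × 1/11 = 3.45 from the shared-notes effort, for a payoff of 23.45.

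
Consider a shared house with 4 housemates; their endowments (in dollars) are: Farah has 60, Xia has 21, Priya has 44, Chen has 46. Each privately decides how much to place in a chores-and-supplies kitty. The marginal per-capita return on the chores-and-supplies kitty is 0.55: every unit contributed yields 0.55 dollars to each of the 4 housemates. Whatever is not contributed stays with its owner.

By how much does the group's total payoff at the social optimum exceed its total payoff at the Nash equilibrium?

205.20 dollars

The private return per contributed unit is 0.55 < 1 for everyone, so the Nash equilibrium is zero contribution and the group total is Σ E_j = 60 + 21 + 44 + 46 = 171.
Each contributed unit returns 2.200 to the group, so the social optimum is full contribution by everyone: group total = 2.200 × 171 = 376.20.
Efficiency loss = (2.200 − 1) × 171 = 205.20.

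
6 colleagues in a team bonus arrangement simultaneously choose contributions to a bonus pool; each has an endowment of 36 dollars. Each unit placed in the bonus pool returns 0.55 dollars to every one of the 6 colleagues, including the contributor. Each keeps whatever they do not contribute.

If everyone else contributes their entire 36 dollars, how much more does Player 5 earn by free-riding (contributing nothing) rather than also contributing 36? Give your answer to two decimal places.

Switching from a contribution of 36 to 0 lets Player 5 keep an extra 36 dollars, but lowers the bonus pool by 36, which costs Player 5 their own share of that drop: 0.55 × 36 = 19.80.
Net gain = 36 − 19.80 = 16.20. The private return per contributed unit (0.55) is below 1, so free-riding is indeed the best response regardless of what the others do.

16.20 dollars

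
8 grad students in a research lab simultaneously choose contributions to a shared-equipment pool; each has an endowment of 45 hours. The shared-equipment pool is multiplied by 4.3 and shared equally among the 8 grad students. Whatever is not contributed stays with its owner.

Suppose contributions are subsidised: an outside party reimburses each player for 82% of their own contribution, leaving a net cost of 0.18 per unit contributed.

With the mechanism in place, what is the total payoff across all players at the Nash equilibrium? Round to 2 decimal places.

1843.20 hours

With the mechanism, a contributed unit returns (4.3/8) / 0.18 = 2.9861 per unit of net cost to the contributor — now above 1 — so contributing fully is weakly dominant for every player.
At the Nash equilibrium everyone contributes 45. Group total payoff = 8 × (45 × 0.82 + 4.3 × 45) = 1843.20.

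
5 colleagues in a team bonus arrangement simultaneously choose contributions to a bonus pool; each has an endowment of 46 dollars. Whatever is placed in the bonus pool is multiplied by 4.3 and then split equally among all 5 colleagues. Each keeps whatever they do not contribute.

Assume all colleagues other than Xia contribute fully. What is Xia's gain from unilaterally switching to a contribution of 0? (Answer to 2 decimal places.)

6.44 dollars

Switching from a contribution of 46 to 0 lets Xia keep an extra 46 dollars, but lowers the bonus pool by 46, which costs Xia their own share of that drop: 4.3/5 × 46 = 39.56.
Net gain = 46 − 39.56 = 6.44. The private return per contributed unit (0.8600) is below 1, so free-riding is indeed the best response regardless of what the others do.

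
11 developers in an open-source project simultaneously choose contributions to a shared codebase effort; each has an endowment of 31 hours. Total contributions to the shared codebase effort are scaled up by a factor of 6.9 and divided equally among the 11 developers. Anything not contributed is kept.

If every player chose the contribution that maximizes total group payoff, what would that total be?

Each contributed unit returns 6.900 to the group as a whole (0.6273 to each of 11 players), which exceeds 1, so the social optimum is full contribution: group total = 6.900 × 341 = 2352.90.

2352.90 hours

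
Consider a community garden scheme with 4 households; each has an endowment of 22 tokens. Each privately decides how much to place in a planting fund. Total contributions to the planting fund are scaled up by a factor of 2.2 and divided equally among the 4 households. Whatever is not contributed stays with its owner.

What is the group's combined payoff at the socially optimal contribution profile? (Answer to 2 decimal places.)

193.60 tokens

Each contributed unit returns 2.200 to the group as a whole (0.5500 to each of 4 players), which exceeds 1, so the social optimum is full contribution: group total = 2.200 × 88 = 193.60.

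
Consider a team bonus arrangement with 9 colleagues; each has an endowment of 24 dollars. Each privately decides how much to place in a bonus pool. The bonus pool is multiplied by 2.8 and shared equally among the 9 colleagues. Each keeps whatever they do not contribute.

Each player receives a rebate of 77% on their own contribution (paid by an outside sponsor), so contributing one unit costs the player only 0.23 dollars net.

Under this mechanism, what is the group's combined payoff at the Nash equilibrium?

Under the mechanism each unit contributed yields (2.8/9) / 0.23 = 1.3527 back to its contributor per unit of net cost, which exceeds 1, making full contribution the dominant choice for everyone.
So the Nash equilibrium is full contribution by all 9; the group earns 9 × (24 × 0.77 + 2.8 × 24) = 771.12.

771.12 dollars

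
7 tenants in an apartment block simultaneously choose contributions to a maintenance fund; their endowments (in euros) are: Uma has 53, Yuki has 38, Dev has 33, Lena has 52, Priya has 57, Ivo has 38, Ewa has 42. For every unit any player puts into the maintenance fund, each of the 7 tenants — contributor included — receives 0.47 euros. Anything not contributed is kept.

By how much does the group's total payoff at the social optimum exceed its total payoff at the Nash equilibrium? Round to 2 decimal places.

The private return per contributed unit is 0.47 < 1 for everyone, so the Nash equilibrium is zero contribution and the group total is Σ E_j = 53 + 38 + 33 + 52 + 57 + 38 + 42 = 313.
Each contributed unit returns 3.290 to the group, so the social optimum is full contribution by everyone: group total = 3.290 × 313 = 1029.77.
Efficiency loss = (3.290 − 1) × 313 = 716.77.

716.77 euros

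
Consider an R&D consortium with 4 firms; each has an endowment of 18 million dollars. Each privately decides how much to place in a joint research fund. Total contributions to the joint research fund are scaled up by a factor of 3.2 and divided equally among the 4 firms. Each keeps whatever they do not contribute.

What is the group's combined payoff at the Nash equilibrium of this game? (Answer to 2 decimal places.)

72.00 million dollars

Each contributed unit returns 3.2/4 = 0.8000 to its contributor — below 1 — so contributing 0 is dominant for every player. At the Nash equilibrium everyone keeps their 18, and the group total is 4 × 18 = 72.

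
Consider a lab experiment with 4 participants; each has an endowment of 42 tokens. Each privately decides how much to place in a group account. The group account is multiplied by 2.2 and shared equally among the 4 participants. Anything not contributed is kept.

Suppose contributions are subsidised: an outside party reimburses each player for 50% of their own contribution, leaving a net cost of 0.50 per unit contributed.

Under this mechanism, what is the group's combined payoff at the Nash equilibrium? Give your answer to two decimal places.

The effective private return per unit is now (2.2/4) / 0.50 = 1.1000 > 1, so every player's dominant strategy flips to full contribution.
So the Nash equilibrium is full contribution by all 4; the group earns 4 × (42 × 0.50 + 2.2 × 42) = 453.60.

453.60 tokens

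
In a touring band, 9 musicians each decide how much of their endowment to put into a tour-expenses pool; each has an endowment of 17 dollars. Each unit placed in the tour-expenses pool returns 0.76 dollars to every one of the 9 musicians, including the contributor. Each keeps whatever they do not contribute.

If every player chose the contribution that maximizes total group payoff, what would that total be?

1046.52 dollars

Each contributed unit returns 6.840 to the group as a whole (0.76 to each of 9 players), which exceeds 1, so the social optimum is full contribution: group total = 6.840 × 153 = 1046.52.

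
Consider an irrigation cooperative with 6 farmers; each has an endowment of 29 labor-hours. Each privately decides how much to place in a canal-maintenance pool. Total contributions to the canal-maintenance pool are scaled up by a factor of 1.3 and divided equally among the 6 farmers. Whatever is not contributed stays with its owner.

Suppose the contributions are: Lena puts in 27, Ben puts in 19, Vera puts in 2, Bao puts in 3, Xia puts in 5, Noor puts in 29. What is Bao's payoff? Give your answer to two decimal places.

44.42 labor-hours

Total contributed: 27 + 19 + 2 + 3 + 5 + 29 = 85.
Each receives 1.3 × 85 / 6 = 18.42 from the canal-maintenance pool.
Bao keeps 29 − 3 = 26, so Bao's payoff is 26 + 18.42 = 44.42.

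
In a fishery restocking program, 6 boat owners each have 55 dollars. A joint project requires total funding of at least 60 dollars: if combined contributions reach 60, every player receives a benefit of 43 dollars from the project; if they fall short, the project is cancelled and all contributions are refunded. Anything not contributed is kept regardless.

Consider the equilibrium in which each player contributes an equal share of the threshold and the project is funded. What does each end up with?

88 dollars

Equal share of the threshold: 60/6 = 10.
At this profile no one gains by cutting their contribution: any cut drops the total below 60, the project is cancelled, contributions are refunded, and the deviator ends with 55, which is less than 55 − 10 + 43 = 88. Contributing more than 10 just wastes the excess. So contributing exactly 10 is a best response.
Each player's payoff: 55 − 10 + 43 = 88.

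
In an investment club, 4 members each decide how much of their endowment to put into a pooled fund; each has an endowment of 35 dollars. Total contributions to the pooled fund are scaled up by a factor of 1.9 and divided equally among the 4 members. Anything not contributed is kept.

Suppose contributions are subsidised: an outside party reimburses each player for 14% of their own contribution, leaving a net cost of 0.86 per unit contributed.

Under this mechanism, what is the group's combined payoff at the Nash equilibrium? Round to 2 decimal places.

Even with the mechanism, each unit contributed returns only (1.9/4) / 0.86 = 0.5523 per unit of net cost, so contributing nothing is still dominant.
At the Nash equilibrium no one contributes; group total payoff = 4 × 35 = 140.

140.00 dollars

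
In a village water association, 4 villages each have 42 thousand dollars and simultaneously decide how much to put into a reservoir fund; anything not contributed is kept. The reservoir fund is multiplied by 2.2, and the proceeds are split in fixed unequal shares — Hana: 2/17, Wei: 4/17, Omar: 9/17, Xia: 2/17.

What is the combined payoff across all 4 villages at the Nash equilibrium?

Player j's private return per contributed unit is 2.2 × (j's share). Contributing is weakly dominant for j when that share is at least 1/2.2 = 0.4545, and contributing 0 is dominant otherwise.
Only Omar (9/17) clears that bar, contributing 42; the remaining 3 contribute 0. Total contributed: 42.
The reservoir fund pays out 2.2 × 42 = 92.40 in total (split across the unequal shares, but the aggregate is all that matters for the group sum).
The 3 free-riders keep 42 each, adding 126. Group total = 126 + 92.40 = 218.40.

218.40 thousand dollars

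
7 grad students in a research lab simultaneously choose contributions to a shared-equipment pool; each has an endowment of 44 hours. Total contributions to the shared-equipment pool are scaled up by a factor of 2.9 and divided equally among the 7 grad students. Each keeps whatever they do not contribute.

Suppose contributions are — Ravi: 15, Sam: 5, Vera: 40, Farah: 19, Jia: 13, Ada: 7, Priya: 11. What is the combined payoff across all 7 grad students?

517.00 hours

Total contributed: 15 + 5 + 40 + 19 + 13 + 7 + 11 = 110; total kept: 7 × 44 − 110 = 198.
The shared-equipment pool pays out 2.9 × 110 = 319.00 in aggregate.
Group total = 198 + 319.00 = 517.00.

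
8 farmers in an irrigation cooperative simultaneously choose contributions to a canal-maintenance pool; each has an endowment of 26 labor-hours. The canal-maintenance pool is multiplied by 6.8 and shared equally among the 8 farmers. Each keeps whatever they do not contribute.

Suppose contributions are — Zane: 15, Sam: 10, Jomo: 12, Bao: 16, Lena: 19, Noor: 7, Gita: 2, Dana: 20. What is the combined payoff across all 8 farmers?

793.80 labor-hours

Total contributed: 15 + 10 + 12 + 16 + 19 + 7 + 2 + 20 = 101; total kept: 8 × 26 − 101 = 107.
The canal-maintenance pool pays out 6.8 × 101 = 686.80 in aggregate.
Group total = 107 + 686.80 = 793.80.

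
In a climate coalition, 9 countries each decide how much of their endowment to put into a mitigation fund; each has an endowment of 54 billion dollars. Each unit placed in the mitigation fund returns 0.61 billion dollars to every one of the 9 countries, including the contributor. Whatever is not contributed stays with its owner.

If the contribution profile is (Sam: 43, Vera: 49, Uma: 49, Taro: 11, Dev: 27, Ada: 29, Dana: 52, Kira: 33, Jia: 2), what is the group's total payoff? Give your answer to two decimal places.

Total contributed: 43 + 49 + 49 + 11 + 27 + 29 + 52 + 33 + 2 = 295; total kept: 9 × 54 − 295 = 191.
The mitigation fund pays out 0.61 × 9 × 295 = 1619.55 in aggregate.
Group total = 191 + 1619.55 = 1810.55.

1810.55 billion dollars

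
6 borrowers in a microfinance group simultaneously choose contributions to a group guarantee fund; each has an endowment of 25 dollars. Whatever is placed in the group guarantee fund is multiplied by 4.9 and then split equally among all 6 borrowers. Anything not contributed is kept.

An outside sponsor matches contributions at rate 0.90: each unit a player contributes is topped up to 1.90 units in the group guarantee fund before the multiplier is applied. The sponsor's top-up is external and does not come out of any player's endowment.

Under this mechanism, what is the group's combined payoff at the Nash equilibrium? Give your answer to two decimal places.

1396.50 dollars

With the mechanism, a contributed unit returns 4.9 × 1.90 / 6 = 1.5517 per unit of net cost to the contributor — now above 1 — so contributing fully is weakly dominant for every player.
So the Nash equilibrium is full contribution by all 6; the group earns 4.9 × 1.90 × 150 = 1396.50.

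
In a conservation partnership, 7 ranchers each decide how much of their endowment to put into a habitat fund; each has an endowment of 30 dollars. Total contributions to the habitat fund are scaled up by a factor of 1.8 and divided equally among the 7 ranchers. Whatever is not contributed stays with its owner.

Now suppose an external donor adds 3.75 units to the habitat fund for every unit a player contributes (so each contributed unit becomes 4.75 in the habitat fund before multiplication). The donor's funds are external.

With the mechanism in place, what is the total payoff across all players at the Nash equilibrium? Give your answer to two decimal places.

1795.50 dollars

The effective private return per unit is now 1.8 × 4.75 / 7 = 1.2214 > 1, so every player's dominant strategy flips to full contribution.
At the Nash equilibrium everyone contributes 30. Group total payoff = 1.8 × 4.75 × 210 = 1795.50.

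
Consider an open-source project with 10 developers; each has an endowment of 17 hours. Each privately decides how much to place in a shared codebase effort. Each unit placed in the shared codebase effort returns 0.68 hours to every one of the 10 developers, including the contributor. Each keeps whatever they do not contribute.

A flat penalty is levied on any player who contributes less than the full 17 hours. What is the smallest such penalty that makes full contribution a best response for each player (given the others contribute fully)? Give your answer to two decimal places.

5.44 hours

Given the others contribute fully, the best deviation is to contribute 0 (any partial contribution still incurs the fine and gives up units whose private return 0.68 is below 1).
Deviating from 17 to 0 saves 17 hours but forfeits the deviator's share of the drop in the shared codebase effort: 0.68 × 17 = 11.56.
So the deviation gain is 17 − 11.56 = 5.44, and the fine must be at least 5.44 hours to wipe it out.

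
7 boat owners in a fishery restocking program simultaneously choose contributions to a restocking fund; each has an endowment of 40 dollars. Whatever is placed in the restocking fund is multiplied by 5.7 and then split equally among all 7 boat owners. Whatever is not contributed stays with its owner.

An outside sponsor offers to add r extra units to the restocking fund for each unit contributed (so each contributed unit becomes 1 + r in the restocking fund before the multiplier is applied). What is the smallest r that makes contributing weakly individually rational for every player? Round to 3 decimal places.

With matching at rate r, one contributed unit becomes (1 + r) in the restocking fund and returns 5.7 × (1 + r) / 7 to the contributor.
Setting this equal to 1: 1 + r = 7/5.7 = 1.2281.
So the minimum matching rate is r = 1.2281 − 1 = 0.228.

0.228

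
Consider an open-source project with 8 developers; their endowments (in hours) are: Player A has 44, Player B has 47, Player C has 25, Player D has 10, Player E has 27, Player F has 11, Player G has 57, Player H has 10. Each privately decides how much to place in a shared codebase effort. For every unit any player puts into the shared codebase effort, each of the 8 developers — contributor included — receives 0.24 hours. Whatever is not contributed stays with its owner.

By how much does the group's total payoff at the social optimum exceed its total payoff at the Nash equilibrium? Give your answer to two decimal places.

212.52 hours

The private return per contributed unit is 0.24 < 1 for everyone, so the Nash equilibrium is zero contribution and the group total is Σ E_j = 44 + 47 + 25 + 10 + 27 + 11 + 57 + 10 = 231.
Each contributed unit returns 1.920 to the group, so the social optimum is full contribution by everyone: group total = 1.920 × 231 = 443.52.
Efficiency loss = (1.920 − 1) × 231 = 212.52.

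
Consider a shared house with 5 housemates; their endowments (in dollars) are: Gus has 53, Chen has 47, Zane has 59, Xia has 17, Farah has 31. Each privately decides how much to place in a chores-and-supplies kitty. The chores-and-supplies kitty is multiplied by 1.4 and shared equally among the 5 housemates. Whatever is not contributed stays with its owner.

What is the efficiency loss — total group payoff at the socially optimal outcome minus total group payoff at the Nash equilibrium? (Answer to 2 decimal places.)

82.80 dollars

The private return per contributed unit is 1.4/5 = 0.2800 < 1 for every player regardless of endowment, so the Nash equilibrium is zero contribution and the group total is Σ E_j = 53 + 47 + 59 + 17 + 31 = 207.
Each contributed unit returns 1.400 to the group, so the social optimum is full contribution by everyone: group total = 1.400 × 207 = 289.80.
Efficiency loss = (1.400 − 1) × 207 = 82.80.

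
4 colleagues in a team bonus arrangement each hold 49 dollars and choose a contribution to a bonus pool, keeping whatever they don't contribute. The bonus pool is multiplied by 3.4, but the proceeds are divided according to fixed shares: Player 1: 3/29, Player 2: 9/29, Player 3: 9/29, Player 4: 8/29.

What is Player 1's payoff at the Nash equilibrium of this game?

Each unit j contributes comes back to j as 3.4 × (j's share), so j prefers to contribute only if that share exceeds 1/3.4 = 0.2941; otherwise keeping the unit dominates.
Player 2 and Player 3 clear that bar, contributing 49 each; the remaining 2 contribute 0. Total contributed: 98.
Player 1 keeps 49 and receives 3.4 × 98 × 3/29 = 34.47 from the bonus pool, for a payoff of 83.47.

83.47 dollars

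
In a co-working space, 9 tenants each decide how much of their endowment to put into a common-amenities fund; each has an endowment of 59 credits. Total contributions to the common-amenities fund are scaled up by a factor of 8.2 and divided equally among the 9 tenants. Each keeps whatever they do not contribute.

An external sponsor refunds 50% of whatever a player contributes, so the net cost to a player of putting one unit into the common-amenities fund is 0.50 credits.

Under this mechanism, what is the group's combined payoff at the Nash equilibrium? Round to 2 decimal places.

Under the mechanism each unit contributed yields (8.2/9) / 0.50 = 1.8222 back to its contributor per unit of net cost, which exceeds 1, making full contribution the dominant choice for everyone.
So the Nash equilibrium is full contribution by all 9; the group earns 9 × (59 × 0.50 + 8.2 × 59) = 4619.70.

4619.70 credits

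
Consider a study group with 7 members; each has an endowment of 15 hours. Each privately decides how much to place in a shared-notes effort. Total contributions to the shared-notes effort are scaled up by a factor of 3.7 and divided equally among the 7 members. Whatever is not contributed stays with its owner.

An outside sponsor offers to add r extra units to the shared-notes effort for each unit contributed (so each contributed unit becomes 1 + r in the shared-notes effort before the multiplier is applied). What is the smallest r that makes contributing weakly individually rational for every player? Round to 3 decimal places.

0.892

With matching at rate r, one contributed unit becomes (1 + r) in the shared-notes effort and returns 3.7 × (1 + r) / 7 to the contributor.
Setting this equal to 1: 1 + r = 7/3.7 = 1.8919.
So the minimum matching rate is r = 1.8919 − 1 = 0.892.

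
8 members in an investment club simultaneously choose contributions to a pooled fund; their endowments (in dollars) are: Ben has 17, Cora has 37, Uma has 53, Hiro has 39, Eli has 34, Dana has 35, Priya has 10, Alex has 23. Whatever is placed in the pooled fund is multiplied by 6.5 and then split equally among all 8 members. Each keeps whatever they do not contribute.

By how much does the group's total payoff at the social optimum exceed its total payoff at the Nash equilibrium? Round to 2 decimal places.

The private return per contributed unit is 6.5/8 = 0.8125 < 1 for every player regardless of endowment, so the Nash equilibrium is zero contribution and the group total is Σ E_j = 17 + 37 + 53 + 39 + 34 + 35 + 10 + 23 = 248.
Each contributed unit returns 6.500 to the group, so the social optimum is full contribution by everyone: group total = 6.500 × 248 = 1612.00.
Efficiency loss = (6.500 − 1) × 248 = 1364.00.

1364.00 dollars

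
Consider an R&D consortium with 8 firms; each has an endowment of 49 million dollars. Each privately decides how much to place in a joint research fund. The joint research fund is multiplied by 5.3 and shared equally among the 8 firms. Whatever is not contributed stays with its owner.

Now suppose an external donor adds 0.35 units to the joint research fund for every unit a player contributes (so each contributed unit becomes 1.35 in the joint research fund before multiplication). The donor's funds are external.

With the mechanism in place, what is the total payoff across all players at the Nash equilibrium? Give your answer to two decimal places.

392.00 million dollars

The effective private return is 5.3 × 1.35 / 8 = 0.8944, which is still under 1, so the mechanism doesn't change anyone's dominant strategy: zero contribution.
At the Nash equilibrium no one contributes; group total payoff = 8 × 49 = 392.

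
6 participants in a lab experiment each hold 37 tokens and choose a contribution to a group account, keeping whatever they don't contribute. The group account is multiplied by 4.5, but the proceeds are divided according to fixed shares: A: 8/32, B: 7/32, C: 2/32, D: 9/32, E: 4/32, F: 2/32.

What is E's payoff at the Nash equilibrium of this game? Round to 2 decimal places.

78.63 tokens

Each unit j contributes comes back to j as 4.5 × (j's share), so j prefers to contribute only if that share exceeds 1/4.5 = 0.2222; otherwise keeping the unit dominates.
A and D clear that bar, contributing 37 each; the remaining 4 contribute 0. Total contributed: 74.
E keeps 37 and receives 4.5 × 74 × 4/32 = 41.63 from the group account, for a payoff of 78.63.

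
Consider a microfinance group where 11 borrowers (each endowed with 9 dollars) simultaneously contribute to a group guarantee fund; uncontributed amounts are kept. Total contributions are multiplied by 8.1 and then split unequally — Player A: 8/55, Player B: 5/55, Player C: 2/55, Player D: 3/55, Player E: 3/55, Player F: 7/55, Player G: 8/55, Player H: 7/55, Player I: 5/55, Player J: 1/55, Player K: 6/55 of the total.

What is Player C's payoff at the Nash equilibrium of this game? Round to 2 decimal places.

For player j, contributing a unit is worthwhile iff 8.1 × (j's share) ≥ 1, i.e. iff j's share is at least 0.1235.
Player A, Player F, Player G and Player H clear that bar, contributing 9 each; the remaining 7 contribute 0. Total contributed: 36.
Player C keeps 9 and receives 8.1 × 36 × 2/55 = 10.60 from the group guarantee fund, for a payoff of 19.60.

19.60 dollars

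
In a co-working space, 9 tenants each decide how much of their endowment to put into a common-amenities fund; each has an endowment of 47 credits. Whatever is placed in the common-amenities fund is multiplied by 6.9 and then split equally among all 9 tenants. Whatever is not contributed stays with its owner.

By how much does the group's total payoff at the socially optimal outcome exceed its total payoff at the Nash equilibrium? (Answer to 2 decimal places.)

2495.70 credits

Each contributed unit returns 6.9/9 = 0.7667 to its contributor — below 1 — so contributing 0 is dominant for every player. At the Nash equilibrium everyone keeps their 47, and the group total is 9 × 47 = 423.
Each contributed unit returns 6.900 to the group as a whole (0.7667 to each of 9 players), which exceeds 1, so the social optimum is full contribution: group total = 6.900 × 423 = 2918.70.
Efficiency loss = 2918.70 − 423 = 2495.70.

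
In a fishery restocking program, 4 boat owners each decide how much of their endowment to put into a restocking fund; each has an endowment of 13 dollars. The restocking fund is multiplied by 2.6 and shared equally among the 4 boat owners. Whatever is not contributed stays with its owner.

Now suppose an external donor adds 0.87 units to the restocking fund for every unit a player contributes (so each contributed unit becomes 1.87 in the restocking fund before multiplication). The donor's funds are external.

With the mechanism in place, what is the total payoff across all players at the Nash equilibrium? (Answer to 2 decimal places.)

252.82 dollars

The effective private return per unit is now 2.6 × 1.87 / 4 = 1.2155 > 1, so every player's dominant strategy flips to full contribution.
So the Nash equilibrium is full contribution by all 4; the group earns 2.6 × 1.87 × 52 = 252.82.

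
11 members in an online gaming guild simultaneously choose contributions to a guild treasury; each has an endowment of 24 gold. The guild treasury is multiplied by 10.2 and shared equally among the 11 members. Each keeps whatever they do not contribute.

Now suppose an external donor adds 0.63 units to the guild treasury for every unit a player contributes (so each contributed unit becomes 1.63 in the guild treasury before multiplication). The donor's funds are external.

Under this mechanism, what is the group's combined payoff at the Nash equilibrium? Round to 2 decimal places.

4389.26 gold

Under the mechanism each unit contributed yields 10.2 × 1.63 / 11 = 1.5115 back to its contributor per unit of net cost, which exceeds 1, making full contribution the dominant choice for everyone.
At the Nash equilibrium everyone contributes 24. Group total payoff = 10.2 × 1.63 × 264 = 4389.26.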